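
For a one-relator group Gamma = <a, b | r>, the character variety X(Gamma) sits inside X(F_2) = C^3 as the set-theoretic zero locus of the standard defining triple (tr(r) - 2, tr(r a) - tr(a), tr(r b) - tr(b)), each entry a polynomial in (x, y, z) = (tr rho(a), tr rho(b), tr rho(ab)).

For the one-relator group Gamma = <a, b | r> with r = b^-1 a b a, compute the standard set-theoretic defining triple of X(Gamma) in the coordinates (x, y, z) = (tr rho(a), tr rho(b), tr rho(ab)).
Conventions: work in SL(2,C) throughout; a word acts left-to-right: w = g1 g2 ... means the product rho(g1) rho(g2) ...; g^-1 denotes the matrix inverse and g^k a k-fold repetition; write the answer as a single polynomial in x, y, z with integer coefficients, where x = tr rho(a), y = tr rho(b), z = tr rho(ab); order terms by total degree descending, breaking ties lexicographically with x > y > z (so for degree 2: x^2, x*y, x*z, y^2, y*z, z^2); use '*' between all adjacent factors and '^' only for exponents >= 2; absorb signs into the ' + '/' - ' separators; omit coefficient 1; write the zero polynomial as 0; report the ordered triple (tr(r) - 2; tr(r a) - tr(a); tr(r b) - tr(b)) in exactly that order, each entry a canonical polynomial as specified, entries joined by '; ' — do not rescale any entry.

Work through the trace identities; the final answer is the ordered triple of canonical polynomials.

tr(a b a) = tr(a) * tr(b a) - tr(b)  (reduce the a square) = x*z - y
tr(a b a b) = tr(a b) * tr(a b) - tr(1)  (split on a) = z^2 - 2
tr(b^-1 a b a) = tr(a b a) * tr(b) - tr(a b a b)  (eliminate b^-1) = x*y*z - y^2 - z^2 + 2
tr(a b a^2) = tr(a) * tr(a b a) - tr(a b)  (reduce the a square) = x^2*z - x*y - z
tr(b a b) = tr(b) * tr(a b) - tr(a)  (reduce the b square) = y*z - x
tr(a b a^2 b) = tr(a) * tr(b a b a) - tr(b a b)  (reduce the a square) = x*z^2 - y*z - x
tr(b^-1 a b a^2) = tr(a b a^2) * tr(b) - tr(a b a^2 b)  (eliminate b^-1) = x^2*y*z - x*y^2 - x*z^2 + x
assemble the triple (tr(r) - 2; tr(r a) - x; tr(r b) - y)

x*y*z - y^2 - z^2; x^2*y*z - x*y^2 - x*z^2; x*z - 2*y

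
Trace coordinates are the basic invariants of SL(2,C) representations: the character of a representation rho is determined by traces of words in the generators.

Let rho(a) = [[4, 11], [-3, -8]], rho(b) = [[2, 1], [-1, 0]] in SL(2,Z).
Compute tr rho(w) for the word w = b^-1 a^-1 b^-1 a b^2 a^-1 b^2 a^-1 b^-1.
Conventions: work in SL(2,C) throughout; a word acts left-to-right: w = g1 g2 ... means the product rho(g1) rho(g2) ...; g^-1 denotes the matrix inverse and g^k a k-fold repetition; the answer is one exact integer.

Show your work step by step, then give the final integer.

6

rho(b^-1) = [[0, -1], [1, 2]]
... * rho(a^-1) = [[-8, -11], [3, 4]]  ->  [[-3, -4], [-2, -3]]
... * rho(b^-1) = [[0, -1], [1, 2]]  ->  [[-4, -5], [-3, -4]]
... * rho(a) = [[4, 11], [-3, -8]]  ->  [[-1, -4], [0, -1]]
... * rho(b) = [[2, 1], [-1, 0]]  ->  [[2, -1], [1, 0]]
... * rho(b) = [[2, 1], [-1, 0]]  ->  [[5, 2], [2, 1]]
... * rho(a^-1) = [[-8, -11], [3, 4]]  ->  [[-34, -47], [-13, -18]]
... * rho(b) = [[2, 1], [-1, 0]]  ->  [[-21, -34], [-8, -13]]
... * rho(b) = [[2, 1], [-1, 0]]  ->  [[-8, -21], [-3, -8]]
... * rho(a^-1) = [[-8, -11], [3, 4]]  ->  [[1, 4], [0, 1]]
... * rho(b^-1) = [[0, -1], [1, 2]]  ->  [[4, 7], [1, 2]]
tr = 4 + 2 = 6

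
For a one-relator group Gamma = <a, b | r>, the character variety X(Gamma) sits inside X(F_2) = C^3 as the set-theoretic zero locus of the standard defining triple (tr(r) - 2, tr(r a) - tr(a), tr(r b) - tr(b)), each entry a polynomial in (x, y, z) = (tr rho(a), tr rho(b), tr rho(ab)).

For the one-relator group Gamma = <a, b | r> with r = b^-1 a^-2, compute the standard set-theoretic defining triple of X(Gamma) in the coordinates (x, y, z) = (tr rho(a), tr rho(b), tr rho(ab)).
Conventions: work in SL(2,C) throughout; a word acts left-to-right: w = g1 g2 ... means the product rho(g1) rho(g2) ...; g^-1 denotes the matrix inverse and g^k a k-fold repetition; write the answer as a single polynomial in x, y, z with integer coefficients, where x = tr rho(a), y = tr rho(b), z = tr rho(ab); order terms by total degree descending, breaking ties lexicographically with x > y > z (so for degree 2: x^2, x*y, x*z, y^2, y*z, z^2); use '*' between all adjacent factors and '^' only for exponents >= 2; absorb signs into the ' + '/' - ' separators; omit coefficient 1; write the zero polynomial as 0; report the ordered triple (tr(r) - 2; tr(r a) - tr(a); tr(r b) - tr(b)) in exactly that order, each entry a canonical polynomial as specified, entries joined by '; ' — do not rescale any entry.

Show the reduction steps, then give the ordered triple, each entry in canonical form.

tr(b^-1) = tr(b) = y
tr(b^-1 a) = tr(a)*tr(b) - tr(a b)  (eliminate b^-1) = x*y - z
tr(b^-1 a^-1) = tr(b^-1)*tr(a) - tr(b^-1 a)  (eliminate a^-1) = z
tr(b^-1 a^-2) = tr(b^-1 a^-1)*tr(a) - tr(b^-1)  (eliminate a^-1) = x*z - y
and tr(a^-2) = tr(a^-1)*tr(a) - tr(1) = x^2 - 2
assemble the triple (tr(r) - 2; tr(r a) - x; tr(r b) - y)

x*z - y - 2; -x + z; x^2 - y - 2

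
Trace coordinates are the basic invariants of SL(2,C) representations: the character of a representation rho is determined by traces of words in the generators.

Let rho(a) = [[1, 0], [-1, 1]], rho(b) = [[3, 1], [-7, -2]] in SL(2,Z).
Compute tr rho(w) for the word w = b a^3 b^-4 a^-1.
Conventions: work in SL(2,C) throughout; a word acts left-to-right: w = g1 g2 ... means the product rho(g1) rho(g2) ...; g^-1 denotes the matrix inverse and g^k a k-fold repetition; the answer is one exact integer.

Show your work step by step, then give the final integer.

rho(b) = [[3, 1], [-7, -2]]
... * rho(a) = [[1, 0], [-1, 1]]  ->  [[2, 1], [-5, -2]]
... * rho(a) = [[1, 0], [-1, 1]]  ->  [[1, 1], [-3, -2]]
... * rho(a) = [[1, 0], [-1, 1]]  ->  [[0, 1], [-1, -2]]
... * rho(b^-1) = [[-2, -1], [7, 3]]  ->  [[7, 3], [-12, -5]]
... * rho(b^-1) = [[-2, -1], [7, 3]]  ->  [[7, 2], [-11, -3]]
... * rho(b^-1) = [[-2, -1], [7, 3]]  ->  [[0, -1], [1, 2]]
... * rho(b^-1) = [[-2, -1], [7, 3]]  ->  [[-7, -3], [12, 5]]
... * rho(a^-1) = [[1, 0], [1, 1]]  ->  [[-10, -3], [17, 5]]
tr = -10 + 5 = -5

-5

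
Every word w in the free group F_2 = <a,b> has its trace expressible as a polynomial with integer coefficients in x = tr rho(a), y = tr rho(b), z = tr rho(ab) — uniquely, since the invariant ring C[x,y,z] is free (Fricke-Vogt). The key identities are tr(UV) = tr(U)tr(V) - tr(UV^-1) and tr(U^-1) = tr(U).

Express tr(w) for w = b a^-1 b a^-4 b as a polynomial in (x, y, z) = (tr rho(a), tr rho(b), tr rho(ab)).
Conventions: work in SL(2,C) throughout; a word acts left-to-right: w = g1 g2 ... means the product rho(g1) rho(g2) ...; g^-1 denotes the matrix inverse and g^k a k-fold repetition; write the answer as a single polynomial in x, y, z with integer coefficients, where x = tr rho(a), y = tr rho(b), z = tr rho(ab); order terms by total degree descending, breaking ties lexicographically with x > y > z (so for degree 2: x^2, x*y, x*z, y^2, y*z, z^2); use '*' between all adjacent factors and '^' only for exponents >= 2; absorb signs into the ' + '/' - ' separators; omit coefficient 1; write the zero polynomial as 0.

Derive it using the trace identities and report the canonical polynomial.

tr(b^2) = tr(b) tr(b) - tr(1)  (reduce the b square) = y^2 - 2
tr(b^3) = tr(b) tr(b^2) - tr(b)  (reduce the b square) = y^3 - 3*y
tr(a b^2) = tr(b) tr(a b) - tr(a)  (reduce the b square) = y*z - x
tr(b^3 a) = tr(b) tr(a b^2) - tr(a b)  (reduce the b square) = y^2*z - x*y - z
tr(b^3 a^-1) = tr(b^3) tr(a) - tr(b^3 a)  (eliminate a^-1) = x*y^3 - y^2*z - 2*x*y + z
tr(b a^-2 b^2) = tr(b^3 a^-1) tr(a) - tr(b^3)  (eliminate a^-1) = x^2*y^3 - x*y^2*z - 2*x^2*y - y^3 + x*z + 3*y
tr(a b a b) = tr(a b) tr(a b) - tr(1)  (split on a) = z^2 - 2
tr(a b a) = tr(a) tr(b a) - tr(b)  (reduce the a square) = x*z - y
tr(b^2 a b a) = tr(b) tr(a b a b) - tr(a b a)  (reduce the b square) = y*z^2 - x*z - y
tr(a^-1 b^2 a b) = tr(b^2 a b) tr(a) - tr(b^2 a b a)  (eliminate a^-1) = x*y^2*z - x^2*y - y*z^2 + y
tr(b a^-2 b^2 a) = tr(a^-1 b^2 a b) tr(a) - tr(a^-1 b^2 a b a)  (eliminate a^-1) = x^2*y^2*z - x^3*y - x*y*z^2 - y^2*z + 2*x*y + z
tr(a^-1 b^2 a^-1 b a^-1) = tr(b a^-2 b^2) tr(a) - tr(b a^-2 b^2 a)  (eliminate a^-1) = x^3*y^3 - 2*x^2*y^2*z - x^3*y - x*y^3 + x*y*z^2 + x^2*z + y^2*z + x*y - z
tr(b^2 a^-1 b a) = tr(b a b^2) tr(a) - tr(b a b^2 a)  (eliminate a^-1) = x*y^2*z - x^2*y - y*z^2 + y
tr(a^-1 b^2 a^-1 b) = tr(b^2 a^-1 b) tr(a) - tr(b^2 a^-1 b a)  (eliminate a^-1) = x^2*y^3 - 2*x*y^2*z - x^2*y + y*z^2 + x*z - y
tr(a^-1 b^2 a^-1 b a^-2) = tr(a^-1 b^2 a^-1 b a^-1) tr(a) - tr(a^-1 b^2 a^-1 b)  (eliminate a^-1) = x^4*y^3 - 2*x^3*y^2*z - x^4*y - 2*x^2*y^3 + x^2*y*z^2 + x^3*z + 3*x*y^2*z + 2*x^2*y - y*z^2 - 2*x*z + y
tr(b a^-1 b a^-4 b) = tr(a^-1 b^2 a^-1 b a^-2) tr(a) - tr(a^-1 b^2 a^-1 b a^-1)  (eliminate a^-1) = x^5*y^3 - 2*x^4*y^2*z - x^5*y - 3*x^3*y^3 + x^3*y*z^2 + x^4*z + 5*x^2*y^2*z + 3*x^3*y + x*y^3 - 2*x*y*z^2 - 3*x^2*z - y^2*z + z

x^5*y^3 - 2*x^4*y^2*z - x^5*y - 3*x^3*y^3 + x^3*y*z^2 + x^4*z + 5*x^2*y^2*z + 3*x^3*y + x*y^3 - 2*x*y*z^2 - 3*x^2*z - y^2*z + z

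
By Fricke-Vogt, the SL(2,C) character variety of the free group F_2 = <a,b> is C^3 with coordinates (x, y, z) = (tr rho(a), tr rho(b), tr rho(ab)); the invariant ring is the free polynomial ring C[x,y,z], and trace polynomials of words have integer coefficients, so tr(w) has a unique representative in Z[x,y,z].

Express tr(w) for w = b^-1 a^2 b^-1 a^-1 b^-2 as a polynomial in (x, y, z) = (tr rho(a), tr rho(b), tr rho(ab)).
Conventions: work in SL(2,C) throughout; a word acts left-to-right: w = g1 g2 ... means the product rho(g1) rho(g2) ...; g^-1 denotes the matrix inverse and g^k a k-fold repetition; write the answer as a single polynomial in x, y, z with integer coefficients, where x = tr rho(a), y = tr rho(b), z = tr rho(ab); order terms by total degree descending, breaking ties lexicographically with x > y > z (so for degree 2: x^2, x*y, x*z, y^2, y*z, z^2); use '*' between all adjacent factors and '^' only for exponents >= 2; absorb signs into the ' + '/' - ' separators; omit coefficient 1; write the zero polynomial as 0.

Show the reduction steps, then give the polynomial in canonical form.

x^2*y^3*z - x^3*y^2 - x*y^2*z^2 - x^2*y*z - y^3*z + x^3 + 2*x*y^2 + x*z^2 + 2*y*z - 3*x

apply: trace(a^2) = trace(a) * trace(a) - trace(1) = x^2 - 2
use: trace(a^2 b) = trace(a) * trace(b a) - trace(b) = x*z - y
apply: trace(b^-1 a^2) = trace(a^2) * trace(b) - trace(a^2 b) = x^2*y - x*z - y
trace(b^-1 a^2 b^-1) = trace(b^-1 a^2) * trace(b) - trace(b^-1 a^2 b) = x^2*y^2 - x*y*z - x^2 - y^2 + 2
apply: trace(a^3) = trace(a) * trace(a^2) - trace(a) = x^3 - 3*x
apply: trace(a^3 b) = trace(a) * trace(a b a) - trace(a b) = x^2*z - x*y - z
apply: trace(a b^-1 a^2) = trace(a^3) * trace(b) - trace(a^3 b) = x^3*y - x^2*z - 2*x*y + z
apply: trace(b a b a) = trace(b a) * trace(b a) - trace(1)   [split at repeated b] = z^2 - 2
use: trace(b a b) = trace(b) * trace(a b) - trace(a) = y*z - x
trace(a^2 b a b) = trace(a) * trace(b a b a) - trace(b a b) = x*z^2 - y*z - x
apply: trace(a b^-1 a^2 b) = trace(a^2 b a) * trace(b) - trace(a^2 b a b) = x^2*y*z - x*y^2 - x*z^2 + x
trace(b^-1 a^2 b^-1 a) = trace(a b^-1 a^2) * trace(b) - trace(a b^-1 a^2 b) = x^3*y^2 - 2*x^2*y*z - x*y^2 + x*z^2 + y*z - x
use: trace(a^2 b^-1 a^-1 b^-1) = trace(b^-1 a^2 b^-1) * trace(a) - trace(b^-1 a^2 b^-1 a) = x^2*y*z - x^3 - x*z^2 - y*z + 3*x
trace(a b^-1) = trace(a) * trace(b) - trace(a b) = x*y - z
trace(a^2 b^-1 a^-1 b^-2) = trace(a^2 b^-1 a^-1 b^-1) * trace(b) - trace(a^2 b^-1 a^-1) = x^2*y^2*z - x^3*y - x*y*z^2 - y^2*z + 2*x*y + z
apply: trace(b^-1 a^2 b^-1 a^-1 b^-2) = trace(a^2 b^-1 a^-1 b^-2) * trace(b) - trace(a^2 b^-1 a^-1 b^-1) = x^2*y^3*z - x^3*y^2 - x*y^2*z^2 - x^2*y*z - y^3*z + x^3 + 2*x*y^2 + x*z^2 + 2*y*z - 3*x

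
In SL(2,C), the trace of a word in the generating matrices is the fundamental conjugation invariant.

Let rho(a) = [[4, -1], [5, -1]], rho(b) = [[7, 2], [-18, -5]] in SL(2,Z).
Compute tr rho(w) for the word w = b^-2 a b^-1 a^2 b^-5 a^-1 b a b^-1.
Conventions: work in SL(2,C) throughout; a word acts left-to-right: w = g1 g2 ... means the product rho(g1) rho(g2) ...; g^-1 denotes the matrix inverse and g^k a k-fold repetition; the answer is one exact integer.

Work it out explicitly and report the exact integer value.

478024070

rho(b^-1) = [[-5, -2], [18, 7]]
... * rho(b^-1) = [[-5, -2], [18, 7]]  ->  [[-11, -4], [36, 13]]
... * rho(a) = [[4, -1], [5, -1]]  ->  [[-64, 15], [209, -49]]
... * rho(b^-1) = [[-5, -2], [18, 7]]  ->  [[590, 233], [-1927, -761]]
... * rho(a) = [[4, -1], [5, -1]]  ->  [[3525, -823], [-11513, 2688]]
... * rho(a) = [[4, -1], [5, -1]]  ->  [[9985, -2702], [-32612, 8825]]
... * rho(b^-1) = [[-5, -2], [18, 7]]  ->  [[-98561, -38884], [321910, 126999]]
... * rho(b^-1) = [[-5, -2], [18, 7]]  ->  [[-207107, -75066], [676432, 245173]]
... * rho(b^-1) = [[-5, -2], [18, 7]]  ->  [[-315653, -111248], [1030954, 363347]]
... * rho(b^-1) = [[-5, -2], [18, 7]]  ->  [[-424199, -147430], [1385476, 481521]]
... * rho(b^-1) = [[-5, -2], [18, 7]]  ->  [[-532745, -183612], [1739998, 599695]]
... * rho(a^-1) = [[-1, 1], [-5, 4]]  ->  [[1450805, -1267193], [-4738473, 4138778]]
... * rho(b) = [[7, 2], [-18, -5]]  ->  [[32965109, 9237575], [-107667315, -30170836]]
... * rho(a) = [[4, -1], [5, -1]]  ->  [[178048311, -42202684], [-581523440, 137838151]]
... * rho(b^-1) = [[-5, -2], [18, 7]]  ->  [[-1649889867, -651515410], [5388703918, 2127913937]]
tr = -1649889867 + 2127913937 = 478024070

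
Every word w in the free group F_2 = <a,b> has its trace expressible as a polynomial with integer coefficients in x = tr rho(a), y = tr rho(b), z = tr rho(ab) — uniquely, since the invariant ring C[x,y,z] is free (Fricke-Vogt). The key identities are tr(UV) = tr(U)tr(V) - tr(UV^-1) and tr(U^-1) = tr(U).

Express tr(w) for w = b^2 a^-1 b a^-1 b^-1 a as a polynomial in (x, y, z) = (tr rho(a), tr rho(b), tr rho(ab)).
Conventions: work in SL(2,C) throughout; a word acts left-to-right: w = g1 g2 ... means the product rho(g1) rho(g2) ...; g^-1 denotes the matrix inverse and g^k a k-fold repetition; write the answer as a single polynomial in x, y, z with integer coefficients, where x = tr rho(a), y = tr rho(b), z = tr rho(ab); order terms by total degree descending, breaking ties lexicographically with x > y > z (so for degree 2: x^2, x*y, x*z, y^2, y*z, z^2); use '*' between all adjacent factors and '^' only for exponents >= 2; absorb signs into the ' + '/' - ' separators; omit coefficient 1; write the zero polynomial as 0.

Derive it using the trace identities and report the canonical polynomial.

-x^2*y^3*z + x^3*y^2 + x*y^4 + 2*x*y^2*z^2 - x^2*y*z - y^3*z - y*z^3 - 3*x*y^2 + 3*y*z - x

trace(b^2) = trace(b) * trace(b) - trace(1)  (reduce the b square) = y^2 - 2
so trace(a^2 b) = trace(a) * trace(b a) - trace(b)  (reduce the a square) = x*z - y
so trace(a^2) = trace(a) * trace(a) - trace(1)  (reduce the a square) = x^2 - 2
trace(b a^2 b) = trace(b) * trace(a^2 b) - trace(a^2)  (reduce the b square) = x*y*z - x^2 - y^2 + 2
reduce: trace(a b^3 a) = trace(b) * trace(b a^2 b) - trace(b a^2)  (reduce the b square) = x*y^2*z - x^2*y - y^3 - x*z + 3*y
trace(a b a b) = trace(b a) * trace(b a) - trace(1)  (split on b) = z^2 - 2
trace(a b a b^2) = trace(b) * trace(a b a b) - trace(a b a)  (reduce the b square) = y*z^2 - x*z - y
reduce: trace(a b^3 a b) = trace(b) * trace(a b a b^2) - trace(a b a b)  (reduce the b square) = y^2*z^2 - x*y*z - y^2 - z^2 + 2
trace(b a b^-1 a b^2) = trace(a b^3 a) * trace(b) - trace(a b^3 a b)  (eliminate b^-1) = x*y^3*z - x^2*y^2 - y^4 - y^2*z^2 + 4*y^2 + z^2 - 2
trace(b a b) = trace(b) * trace(a b) - trace(a)  (reduce the b square) = y*z - x
reduce: trace(a b a^2 b) = trace(a) * trace(b a b a) - trace(b a b)  (reduce the a square) = x*z^2 - y*z - x
so trace(a b a^2) = trace(a) * trace(a b a) - trace(a b)  (reduce the a square) = x^2*z - x*y - z
so trace(a b^2 a b a) = trace(b) * trace(a b a^2 b) - trace(a b a^2)  (reduce the b square) = x*y*z^2 - x^2*z - y^2*z + z
trace(a b a b a b) = trace(b a b a) * trace(b a) - trace(a b)  (split on b) = z^3 - 3*z
trace(a b^2 a b a b) = trace(b) * trace(a b a b a b) - trace(a b a b a)  (reduce the b square) = y*z^3 - x*z^2 - 2*y*z + x
trace(b a b^-1 a b^2 a) = trace(a b^2 a b a) * trace(b) - trace(a b^2 a b a b)  (eliminate b^-1) = x*y^2*z^2 - x^2*y*z - y^3*z - y*z^3 + x*z^2 + 3*y*z - x
reduce: trace(b^-1 a b^2 a^-1 b a) = trace(b a b^-1 a b^2) * trace(a) - trace(b a b^-1 a b^2 a)  (eliminate a^-1) = x^2*y^3*z - x^3*y^2 - x*y^4 - 2*x*y^2*z^2 + x^2*y*z + y^3*z + y*z^3 + 4*x*y^2 - 3*y*z - x
so trace(b^2 a^-1 b a^-1 b^-1 a) = trace(b^-1 a b^2 a^-1 b) * trace(a) - trace(b^-1 a b^2 a^-1 b a)  (eliminate a^-1) = -x^2*y^3*z + x^3*y^2 + x*y^4 + 2*x*y^2*z^2 - x^2*y*z - y^3*z - y*z^3 - 3*x*y^2 + 3*y*z - x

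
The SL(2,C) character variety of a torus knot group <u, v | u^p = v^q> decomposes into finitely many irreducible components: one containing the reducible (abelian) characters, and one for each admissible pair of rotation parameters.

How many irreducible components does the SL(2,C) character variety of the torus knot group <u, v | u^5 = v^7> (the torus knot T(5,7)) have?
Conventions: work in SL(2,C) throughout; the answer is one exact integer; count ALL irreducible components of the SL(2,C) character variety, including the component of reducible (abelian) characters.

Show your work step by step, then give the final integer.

Gamma = < u, v | u^5 = v^7 > (torus knot T(5,7)); the central element u^5 = v^7 acts as +I or -I in any irreducible SL(2,C) representation.
On an irreducible component, tr(u) is locked at 2*cos(pi*alpha/5) for some alpha in 1..4, and tr(v) at 2*cos(pi*beta/7) for some beta in 1..6.
The two central values (-1)^alpha I and (-1)^beta I must be the same matrix, so alpha and beta share a parity.
count pairs: odd alpha (2 choices) x odd beta (3), plus even alpha (2) x even beta (3): 2*3 + 2*3 = 12.
components with irreducible characters: 12; plus the single component of reducible (abelian) characters: total 13.

13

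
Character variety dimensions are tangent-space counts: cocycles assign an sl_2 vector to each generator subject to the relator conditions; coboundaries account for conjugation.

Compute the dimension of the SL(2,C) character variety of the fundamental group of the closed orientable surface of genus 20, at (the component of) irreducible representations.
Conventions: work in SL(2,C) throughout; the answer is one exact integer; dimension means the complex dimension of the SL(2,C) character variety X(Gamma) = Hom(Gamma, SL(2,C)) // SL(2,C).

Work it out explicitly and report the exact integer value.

114

Gamma = pi_1(Sigma_20) = < a_1, b_1, ..., a_20, b_20 | prod [a_i, b_i] > has 2g = 40 generators and 1 relator.
A cocycle assigns one sl_2 vector per generator subject to the relator condition d_2(z) = 0: dim of the unconstrained space is 3*2g = 120.
H^2 = coker(d_2) is dual to H^0 = 0 at irreducible rho (Poincare duality), so d_2 is onto: dim Z^1 = 117.
Coboundaries contribute dim B^1 = 3 (injective at irreducible rho).
dim H^1 = 117 - 3 = 114 = dim X.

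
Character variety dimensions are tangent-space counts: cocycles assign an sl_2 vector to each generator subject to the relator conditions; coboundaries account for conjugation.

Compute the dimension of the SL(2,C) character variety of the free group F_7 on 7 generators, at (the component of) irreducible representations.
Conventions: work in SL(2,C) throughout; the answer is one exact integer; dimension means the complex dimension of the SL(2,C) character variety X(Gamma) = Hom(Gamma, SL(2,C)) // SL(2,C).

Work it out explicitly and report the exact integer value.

Here Gamma is free of rank 7 — no relator constrains a cocycle.
A cocycle picks one sl_2 vector per generator freely, giving dim Z^1 = 3*7 = 21.
At an irreducible rho the centralizer of the image in sl_2 is 0, so the coboundary map sl_2 -> Z^1 is injective: dim B^1 = 3.
dim X = dim H^1 = dim Z^1 - dim B^1 = 21 - 3 = 18.

18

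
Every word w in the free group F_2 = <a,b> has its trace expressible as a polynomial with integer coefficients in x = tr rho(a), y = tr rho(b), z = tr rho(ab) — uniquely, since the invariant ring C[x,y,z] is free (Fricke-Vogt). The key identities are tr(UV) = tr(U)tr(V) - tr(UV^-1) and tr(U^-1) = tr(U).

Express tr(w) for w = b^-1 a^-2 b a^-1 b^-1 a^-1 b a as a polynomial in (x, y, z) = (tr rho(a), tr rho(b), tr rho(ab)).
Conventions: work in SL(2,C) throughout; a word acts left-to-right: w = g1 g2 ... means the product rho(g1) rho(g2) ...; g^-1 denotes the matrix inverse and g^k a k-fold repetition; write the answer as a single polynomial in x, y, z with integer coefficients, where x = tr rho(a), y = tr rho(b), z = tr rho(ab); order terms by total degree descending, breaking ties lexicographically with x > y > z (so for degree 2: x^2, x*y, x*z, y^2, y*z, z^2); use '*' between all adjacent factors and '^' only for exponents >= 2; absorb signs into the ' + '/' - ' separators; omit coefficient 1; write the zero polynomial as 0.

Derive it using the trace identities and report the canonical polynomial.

-x^3*y^2*z^2 + x^4*y*z + 2*x^2*y^3*z + 2*x^2*y*z^3 - x^3*y^2 - x^3*z^2 - x*y^4 - 2*x*y^2*z^2 - x*z^4 - 4*x^2*y*z + x^3 + 4*x*y^2 + 4*x*z^2 - 3*x

tr(a^-1) = tr(a) = x
tr(a^-2) = tr(a^-1) tr(a) - tr(1)  (eliminate a^-1) = x^2 - 2
tr(a b a) = tr(a) tr(b a) - tr(b)  (reduce the a square) = x*z - y
tr(a b a b) = tr(a b) tr(a b) - tr(1)  (split on a) = z^2 - 2
tr(b a b^-1 a) = tr(a b a) tr(b) - tr(a b a b)  (eliminate b^-1) = x*y*z - y^2 - z^2 + 2
tr(b a b^-1 a^-1) = tr(b a b^-1) tr(a) - tr(b a b^-1 a)  (eliminate a^-1) = -x*y*z + x^2 + y^2 + z^2 - 2
tr(a^2 b a) = tr(a) tr(b a^2) - tr(b a)  (reduce the a square) = x^2*z - x*y - z
tr(b a b) = tr(b) tr(a b) - tr(a)  (reduce the b square) = y*z - x
tr(b a^2 b a) = tr(a) tr(b a b a) - tr(b a b)  (reduce the a square) = x*z^2 - y*z - x
tr(b a^2 b) = tr(b) tr(a^2 b) - tr(a^2)  (reduce the b square) = x*y*z - x^2 - y^2 + 2
tr(a b a^2 b a) = tr(a) tr(b a^2 b a) - tr(b a^2 b)  (reduce the a square) = x^2*z^2 - 2*x*y*z + y^2 - 2
tr(b a b a b a) = tr(b a b a) tr(b a) - tr(a b)  (split on b) = z^3 - 3*z
tr(b a b a b) = tr(b) tr(a b a b) - tr(a b a)  (reduce the b square) = y*z^2 - x*z - y
tr(a b a^2 b a b) = tr(a) tr(b a b a b a) - tr(b a b a b)  (reduce the a square) = x*z^3 - y*z^2 - 2*x*z + y
tr(b a^2 b a b^-1 a) = tr(a b a^2 b a) tr(b) - tr(a b a^2 b a b)  (eliminate b^-1) = x^2*y*z^2 - 2*x*y^2*z - x*z^3 + y^3 + y*z^2 + 2*x*z - 3*y
tr(b a^2 b a b^-1 a^-1) = tr(b a^2 b a b^-1) tr(a) - tr(b a^2 b a b^-1 a)  (eliminate a^-1) = -x^2*y*z^2 + x^3*z + 2*x*y^2*z + x*z^3 - x^2*y - y^3 - y*z^2 - 3*x*z + 3*y
tr(a b a b^-1 a^-2 b a) = tr(b a^2 b a b^-1 a^-1) tr(a) - tr(b a^2 b a b^-1)  (eliminate a^-1) = -x^3*y*z^2 + x^4*z + 2*x^2*y^2*z + x^2*z^3 - x^3*y - x*y^3 - x*y*z^2 - 4*x^2*z + 4*x*y + z
tr(a^-1 b a b a b) = tr(b a b a b) tr(a) - tr(b a b a b a)  (eliminate a^-1) = x*y*z^2 - x^2*z - z^3 - x*y + 3*z
tr(b a b a b a b) = tr(b) tr(a b a b a b) - tr(a b a b a)  (reduce the b square) = y*z^3 - x*z^2 - 2*y*z + x
tr(b a b a b a b a) = tr(a b a b a b) tr(a b) - tr(b a b a)  (split on a) = z^4 - 4*z^2 + 2
tr(a^-1 b a b a b a b) = tr(b a b a b a b) tr(a) - tr(b a b a b a b a)  (eliminate a^-1) = x*y*z^3 - x^2*z^2 - z^4 - 2*x*y*z + x^2 + 4*z^2 - 2
tr(a^-2 b a b a b a b) = tr(a^-1 b a b a b a b) tr(a) - tr(a^-1 b a b a b a b a)  (eliminate a^-1) = x^2*y*z^3 - x^3*z^2 - x*z^4 - 2*x^2*y*z - y*z^3 + x^3 + 5*x*z^2 + 2*y*z - 3*x
tr(a b a b^-1 a^-2 b a b) = tr(a^-2 b a b a b a) tr(b) - tr(a^-2 b a b a b a b)  (eliminate b^-1) = -x^2*y*z^3 + x^3*z^2 + x*y^2*z^2 + x*z^4 + x^2*y*z - x^3 - x*y^2 - 5*x*z^2 + y*z + 3*x
tr(b^-1 a b a b^-1 a^-2 b a) = tr(a b a b^-1 a^-2 b a) tr(b) - tr(a b a b^-1 a^-2 b a b)  (eliminate b^-1) = -x^3*y^2*z^2 + x^4*y*z + 2*x^2*y^3*z + 2*x^2*y*z^3 - x^3*y^2 - x^3*z^2 - x*y^4 - 2*x*y^2*z^2 - x*z^4 - 5*x^2*y*z + x^3 + 5*x*y^2 + 5*x*z^2 - 3*x
tr(b a b^-1 a^-2 b a^-1 b^-1 a) = tr(b^-1 a b a b^-1 a^-2 b) tr(a) - tr(b^-1 a b a b^-1 a^-2 b a)  (eliminate a^-1) = x^3*y^2*z^2 - x^4*y*z - 2*x^2*y^3*z - 2*x^2*y*z^3 + x^3*y^2 + x^3*z^2 + x*y^4 + 2*x*y^2*z^2 + x*z^4 + 4*x^2*y*z - 4*x*y^2 - 4*x*z^2 + x
tr(b^-1 a^-2 b a^-1 b^-1 a^-1 b a) = tr(b a b^-1 a^-2 b a^-1 b^-1) tr(a) - tr(b a b^-1 a^-2 b a^-1 b^-1 a)  (eliminate a^-1) = -x^3*y^2*z^2 + x^4*y*z + 2*x^2*y^3*z + 2*x^2*y*z^3 - x^3*y^2 - x^3*z^2 - x*y^4 - 2*x*y^2*z^2 - x*z^4 - 4*x^2*y*z + x^3 + 4*x*y^2 + 4*x*z^2 - 3*x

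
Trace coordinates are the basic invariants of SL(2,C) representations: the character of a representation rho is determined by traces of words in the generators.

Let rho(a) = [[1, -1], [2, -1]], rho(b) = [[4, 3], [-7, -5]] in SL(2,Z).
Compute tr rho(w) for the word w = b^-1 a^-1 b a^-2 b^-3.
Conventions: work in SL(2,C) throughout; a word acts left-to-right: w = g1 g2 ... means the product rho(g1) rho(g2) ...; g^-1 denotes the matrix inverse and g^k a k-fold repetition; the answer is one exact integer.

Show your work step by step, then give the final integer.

rho(b^-1) = [[-5, -3], [7, 4]]
... * rho(a^-1) = [[-1, 1], [-2, 1]]  ->  [[11, -8], [-15, 11]]
... * rho(b) = [[4, 3], [-7, -5]]  ->  [[100, 73], [-137, -100]]
... * rho(a^-1) = [[-1, 1], [-2, 1]]  ->  [[-246, 173], [337, -237]]
... * rho(a^-1) = [[-1, 1], [-2, 1]]  ->  [[-100, -73], [137, 100]]
... * rho(b^-1) = [[-5, -3], [7, 4]]  ->  [[-11, 8], [15, -11]]
... * rho(b^-1) = [[-5, -3], [7, 4]]  ->  [[111, 65], [-152, -89]]
... * rho(b^-1) = [[-5, -3], [7, 4]]  ->  [[-100, -73], [137, 100]]
tr = -100 + 100 = 0

0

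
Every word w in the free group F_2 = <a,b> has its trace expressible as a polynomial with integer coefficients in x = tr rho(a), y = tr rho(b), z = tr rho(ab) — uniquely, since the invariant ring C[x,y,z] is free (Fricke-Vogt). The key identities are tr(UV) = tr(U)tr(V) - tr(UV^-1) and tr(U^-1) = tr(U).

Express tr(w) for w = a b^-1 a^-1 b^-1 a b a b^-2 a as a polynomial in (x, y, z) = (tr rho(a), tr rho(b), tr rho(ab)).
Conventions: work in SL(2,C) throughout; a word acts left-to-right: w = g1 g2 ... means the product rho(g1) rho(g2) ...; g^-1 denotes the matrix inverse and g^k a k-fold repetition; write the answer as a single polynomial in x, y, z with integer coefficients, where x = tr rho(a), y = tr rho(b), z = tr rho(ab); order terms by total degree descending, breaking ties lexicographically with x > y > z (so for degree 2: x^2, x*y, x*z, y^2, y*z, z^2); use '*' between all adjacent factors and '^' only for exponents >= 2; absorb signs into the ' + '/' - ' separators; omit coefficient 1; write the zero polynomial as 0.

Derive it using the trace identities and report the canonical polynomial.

trace(a b a) = trace(a) trace(b a) - trace(b) = x*z - y
trace(b a^3) = trace(a) trace(a b a) - trace(a b) = x^2*z - x*y - z
trace(a b a^3) = trace(a) trace(b a^3) - trace(b a^2) = x^3*z - x^2*y - 2*x*z + y
trace(b a b a) = trace(a b) trace(a b) - trace(1) = z^2 - 2
trace(b a b) = trace(b) trace(a b) - trace(a) = y*z - x
trace(a b a b a) = trace(a) trace(b a b a) - trace(b a b) = x*z^2 - y*z - x
trace(a b a^3 b) = trace(a) trace(a b a b a) - trace(a b a b) = x^2*z^2 - x*y*z - x^2 - z^2 + 2
trace(b^-1 a b a^3) = trace(a b a^3) trace(b) - trace(a b a^3 b) = x^3*y*z - x^2*y^2 - x^2*z^2 - x*y*z + x^2 + y^2 + z^2 - 2
trace(a^2 b^-2 a b a) = trace(b^-1 a b a^3) trace(b) - trace(b^-1 a b a^3 b) = x^3*y^2*z - x^2*y^3 - x^2*y*z^2 - x^3*z - x*y^2*z + 2*x^2*y + y^3 + y*z^2 + 2*x*z - 3*y
trace(b a b a b a) = trace(b a b a) trace(b a) - trace(a b) = z^3 - 3*z
trace(b a b a b) = trace(b) trace(a b a b) - trace(a b a) = y*z^2 - x*z - y
trace(a b a b a^2 b) = trace(a) trace(b a b a b a) - trace(b a b a b) = x*z^3 - y*z^2 - 2*x*z + y
trace(b^-1 a b a b a^2) = trace(a b a b a^2) trace(b) - trace(a b a b a^2 b) = x^2*y*z^2 - x*y^2*z - x*z^3 - x^2*y + 2*x*z + y
trace(a^2 b^-2 a b a b) = trace(b^-1 a b a b a^2) trace(b) - trace(b^-1 a b a b a^2 b) = x^2*y^2*z^2 - x*y^3*z - x*y*z^3 - x^2*y^2 - x^2*z^2 + 3*x*y*z + x^2 + y^2 + z^2 - 2
trace(a^2 b^-2 a b a b^-1) = trace(a^2 b^-2 a b a) trace(b) - trace(a^2 b^-2 a b a b) = x^3*y^3*z - x^2*y^4 - 2*x^2*y^2*z^2 - x^3*y*z + x*y*z^3 + 3*x^2*y^2 + x^2*z^2 + y^4 + y^2*z^2 - x*y*z - x^2 - 4*y^2 - z^2 + 2
trace(b^-1 a b a b^-2 a^2 b^-1) = trace(a^2 b^-2 a b a b^-1) trace(b) - trace(a^2 b^-2 a b a) = x^3*y^4*z - x^2*y^5 - 2*x^2*y^3*z^2 - 2*x^3*y^2*z + x*y^2*z^3 + 4*x^2*y^3 + 2*x^2*y*z^2 + y^5 + y^3*z^2 + x^3*z - 3*x^2*y - 5*y^3 - 2*y*z^2 - 2*x*z + 5*y
trace(a^4 b a) = trace(a) trace(a b a^3) - trace(a b a^2) = x^4*z - x^3*y - 3*x^2*z + 2*x*y + z
trace(a^4 b a b) = trace(a) trace(a^2 b a b a) - trace(a^2 b a b) = x^3*z^2 - x^2*y*z - x^3 - 2*x*z^2 + y*z + 3*x
trace(a b a b^-1 a^3) = trace(a^4 b a) trace(b) - trace(a^4 b a b) = x^4*y*z - x^3*y^2 - x^3*z^2 - 2*x^2*y*z + x^3 + 2*x*y^2 + 2*x*z^2 - 3*x
trace(a^3 b a b a b) = trace(a) trace(b a b a b a^2) - trace(b a b a b a) = x^2*z^3 - x*y*z^2 - 2*x^2*z - z^3 + x*y + 3*z
trace(a b a b^-1 a^3 b) = trace(a^3 b a b a) trace(b) - trace(a^3 b a b a b) = x^3*y*z^2 - x^2*y^2*z - x^2*z^3 - x^3*y - x*y*z^2 + 2*x^2*z + y^2*z + z^3 + 2*x*y - 3*z
trace(a^3 b^-1 a b a b^-1) = trace(a b a b^-1 a^3) trace(b) - trace(a b a b^-1 a^3 b) = x^4*y^2*z - x^3*y^3 - 2*x^3*y*z^2 - x^2*y^2*z + x^2*z^3 + 2*x^3*y + 2*x*y^3 + 3*x*y*z^2 - 2*x^2*z - y^2*z - z^3 - 5*x*y + 3*z
trace(a^3 b^-1 a b a) = trace(a b a^4) trace(b) - trace(a b a^4 b) = x^4*y*z - x^3*y^2 - x^3*z^2 - 2*x^2*y*z + x^3 + 2*x*y^2 + 2*x*z^2 - 3*x
trace(a b^-1 a b a b^-2 a^2) = trace(a^3 b^-1 a b a b^-1) trace(b) - trace(a^3 b^-1 a b a) = x^4*y^3*z - x^3*y^4 - 2*x^3*y^2*z^2 - x^4*y*z - x^2*y^3*z + x^2*y*z^3 + 3*x^3*y^2 + x^3*z^2 + 2*x*y^4 + 3*x*y^2*z^2 - y^3*z - y*z^3 - x^3 - 7*x*y^2 - 2*x*z^2 + 3*y*z + 3*x
trace(a^2) = trace(a) trace(a) - trace(1) = x^2 - 2
trace(a^3) = trace(a) trace(a^2) - trace(a) = x^3 - 3*x
trace(b a^3 b) = trace(b) trace(a^3 b) - trace(a^3) = x^2*y*z - x^3 - x*y^2 - y*z + 3*x
trace(a^2 b a^2 b a) = trace(a) trace(b a^3 b a) - trace(b a^3 b) = x^3*z^2 - 2*x^2*y*z + x*y^2 - x*z^2 + y*z - x
trace(b a^2 b a b) = trace(b) trace(a^2 b a b) - trace(a^2 b a) = x*y*z^2 - x^2*z - y^2*z + z
trace(a^2 b a^2 b a b) = trace(a) trace(b a^2 b a b a) - trace(b a^2 b a b) = x^2*z^3 - 2*x*y*z^2 - x^2*z + y^2*z + x*y - z
trace(b^-1 a^2 b a^2 b a) = trace(a^2 b a^2 b a) trace(b) - trace(a^2 b a^2 b a b) = x^3*y*z^2 - 2*x^2*y^2*z - x^2*z^3 + x*y^3 + x*y*z^2 + x^2*z - 2*x*y + z
trace(a b a b^-2 a^2 b a) = trace(b^-1 a^2 b a^2 b a) trace(b) - trace(b^-1 a^2 b a^2 b a b) = x^3*y^2*z^2 - 2*x^2*y^3*z - x^2*y*z^3 - x^3*z^2 + x*y^4 + x*y^2*z^2 + 3*x^2*y*z - 3*x*y^2 + x*z^2 + x
trace(b a b a b a b a) = trace(a b a b) trace(a b a b) - trace(1) = z^4 - 4*z^2 + 2
trace(b a b a b a b) = trace(b) trace(a b a b a b) - trace(a b a b a) = y*z^3 - x*z^2 - 2*y*z + x
trace(a^2 b a b a b a b) = trace(a) trace(b a b a b a b a) - trace(b a b a b a b) = x*z^4 - y*z^3 - 3*x*z^2 + 2*y*z + x
trace(b^-1 a^2 b a b a b a) = trace(a^2 b a b a b a) trace(b) - trace(a^2 b a b a b a b) = x^2*y*z^3 - x*y^2*z^2 - x*z^4 - 2*x^2*y*z + x*y^2 + 3*x*z^2 + y*z - x
trace(a b a b^-2 a^2 b a b) = trace(b^-1 a^2 b a b a b a) trace(b) - trace(b^-1 a^2 b a b a b a b) = x^2*y^2*z^3 - x*y^3*z^2 - x*y*z^4 - 2*x^2*y^2*z - x^2*z^3 + x*y^3 + 4*x*y*z^2 + 2*x^2*z + y^2*z + z^3 - 2*x*y - 3*z
trace(a b^-1 a b a b^-2 a^2 b) = trace(a b a b^-2 a^2 b a) trace(b) - trace(a b a b^-2 a^2 b a b) = x^3*y^3*z^2 - 2*x^2*y^4*z - 2*x^2*y^2*z^3 - x^3*y*z^2 + x*y^5 + 2*x*y^3*z^2 + x*y*z^4 + 5*x^2*y^2*z + x^2*z^3 - 4*x*y^3 - 3*x*y*z^2 - 2*x^2*z - y^2*z - z^3 + 3*x*y + 3*z
trace(b^-1 a b a b^-2 a^2 b^-1 a) = trace(a b^-1 a b a b^-2 a^2) trace(b) - trace(a b^-1 a b a b^-2 a^2 b) = x^4*y^4*z - x^3*y^5 - 3*x^3*y^3*z^2 - x^4*y^2*z + x^2*y^4*z + 3*x^2*y^2*z^3 + 3*x^3*y^3 + 2*x^3*y*z^2 + x*y^5 + x*y^3*z^2 - x*y*z^4 - 5*x^2*y^2*z - x^2*z^3 - y^4*z - y^2*z^3 - x^3*y - 3*x*y^3 + x*y*z^2 + 2*x^2*z + 4*y^2*z + z^3 - 3*z
trace(a b^-1 a^-1 b^-1 a b a b^-2 a) = trace(b^-1 a b a b^-2 a^2 b^-1) trace(a) - trace(b^-1 a b a b^-2 a^2 b^-1 a) = x^3*y^3*z^2 - x^4*y^2*z - x^2*y^4*z - 2*x^2*y^2*z^3 + x^3*y^3 + x*y*z^4 + x^4*z + 5*x^2*y^2*z + x^2*z^3 + y^4*z + y^2*z^3 - 2*x^3*y - 2*x*y^3 - 3*x*y*z^2 - 4*x^2*z - 4*y^2*z - z^3 + 5*x*y + 3*z

x^3*y^3*z^2 - x^4*y^2*z - x^2*y^4*z - 2*x^2*y^2*z^3 + x^3*y^3 + x*y*z^4 + x^4*z + 5*x^2*y^2*z + x^2*z^3 + y^4*z + y^2*z^3 - 2*x^3*y - 2*x*y^3 - 3*x*y*z^2 - 4*x^2*z - 4*y^2*z - z^3 + 5*x*y + 3*z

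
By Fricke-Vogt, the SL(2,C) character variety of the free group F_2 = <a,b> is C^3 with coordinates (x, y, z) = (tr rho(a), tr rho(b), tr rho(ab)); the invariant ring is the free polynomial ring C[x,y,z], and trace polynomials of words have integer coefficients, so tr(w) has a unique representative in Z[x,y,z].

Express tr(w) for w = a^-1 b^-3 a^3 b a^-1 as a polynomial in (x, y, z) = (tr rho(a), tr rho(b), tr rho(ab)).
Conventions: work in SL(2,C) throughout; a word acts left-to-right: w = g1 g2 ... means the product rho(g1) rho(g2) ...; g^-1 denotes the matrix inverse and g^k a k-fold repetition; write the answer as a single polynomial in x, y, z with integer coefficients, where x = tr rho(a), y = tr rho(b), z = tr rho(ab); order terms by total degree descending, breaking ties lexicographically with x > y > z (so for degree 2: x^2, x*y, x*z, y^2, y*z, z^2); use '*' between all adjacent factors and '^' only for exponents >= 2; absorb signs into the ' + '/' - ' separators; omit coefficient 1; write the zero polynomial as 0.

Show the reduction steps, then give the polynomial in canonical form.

-x^4*y^3*z + x^5*y^2 + x^3*y^4 + x^3*y^2*z^2 + x^4*y*z + x^2*y^3*z - x^5 - 6*x^3*y^2 - x^3*z^2 - x*y^4 - x*y^2*z^2 - x^2*y*z + 5*x^3 + 6*x*y^2 + x*z^2 - y*z - 5*x

trace(a^2 b) = trace(a)*trace(b a) - trace(b) = x*z - y
trace(a^3 b) = trace(a)*trace(b a^2) - trace(b a) = x^2*z - x*y - z
trace(a^2) = trace(a)*trace(a) - trace(1) = x^2 - 2
trace(a^3) = trace(a)*trace(a^2) - trace(a) = x^3 - 3*x
next, trace(b a^3 b) = trace(b)*trace(a^3 b) - trace(a^3) = x^2*y*z - x^3 - x*y^2 - y*z + 3*x
and trace(b a b a) = trace(b a)*trace(b a) - trace(1)   [split at repeated b] = z^2 - 2
and trace(b a b) = trace(b)*trace(a b) - trace(a) = y*z - x
trace(b a b a^2) = trace(a)*trace(b a b a) - trace(b a b) = x*z^2 - y*z - x
trace(b a^3 b a) = trace(a)*trace(b a b a^2) - trace(b a b a) = x^2*z^2 - x*y*z - x^2 - z^2 + 2
trace(a^3 b a^-1 b) = trace(b a^3 b)*trace(a) - trace(b a^3 b a) = x^3*y*z - x^4 - x^2*y^2 - x^2*z^2 + 4*x^2 + z^2 - 2
and trace(b^-1 a^3 b a^-1) = trace(a^3 b a^-1)*trace(b) - trace(a^3 b a^-1 b) = -x^3*y*z + x^4 + x^2*y^2 + x^2*z^2 + x*y*z - 4*x^2 - y^2 - z^2 + 2
next, trace(a^3 b a^-2 b^-1) = trace(b^-1 a^3 b a^-1)*trace(a) - trace(b^-1 a^3 b) = -x^4*y*z + x^5 + x^3*y^2 + x^3*z^2 + x^2*y*z - 5*x^3 - x*y^2 - x*z^2 + 5*x
trace(a^3 b a^-2 b^-2) = trace(a^3 b a^-2 b^-1)*trace(b) - trace(a^3 b a^-2) = -x^4*y^2*z + x^5*y + x^3*y^3 + x^3*y*z^2 + x^2*y^2*z - 5*x^3*y - x*y^3 - x*y*z^2 + 5*x*y - z
trace(a^-1 b^-3 a^3 b a^-1) = trace(a^3 b a^-2 b^-2)*trace(b) - trace(a^3 b a^-2 b^-1) = -x^4*y^3*z + x^5*y^2 + x^3*y^4 + x^3*y^2*z^2 + x^4*y*z + x^2*y^3*z - x^5 - 6*x^3*y^2 - x^3*z^2 - x*y^4 - x*y^2*z^2 - x^2*y*z + 5*x^3 + 6*x*y^2 + x*z^2 - y*z - 5*x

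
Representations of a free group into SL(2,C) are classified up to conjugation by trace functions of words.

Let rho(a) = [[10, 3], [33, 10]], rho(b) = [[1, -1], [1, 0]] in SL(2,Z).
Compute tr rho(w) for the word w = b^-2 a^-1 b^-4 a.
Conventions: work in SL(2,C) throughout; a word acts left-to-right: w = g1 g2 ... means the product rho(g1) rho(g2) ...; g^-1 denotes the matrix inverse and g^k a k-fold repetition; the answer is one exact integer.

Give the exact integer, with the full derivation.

1199

rho(b^-1) = [[0, 1], [-1, 1]]
... * rho(b^-1) = [[0, 1], [-1, 1]]  ->  [[-1, 1], [-1, 0]]
... * rho(a^-1) = [[10, -3], [-33, 10]]  ->  [[-43, 13], [-10, 3]]
... * rho(b^-1) = [[0, 1], [-1, 1]]  ->  [[-13, -30], [-3, -7]]
... * rho(b^-1) = [[0, 1], [-1, 1]]  ->  [[30, -43], [7, -10]]
... * rho(b^-1) = [[0, 1], [-1, 1]]  ->  [[43, -13], [10, -3]]
... * rho(b^-1) = [[0, 1], [-1, 1]]  ->  [[13, 30], [3, 7]]
... * rho(a) = [[10, 3], [33, 10]]  ->  [[1120, 339], [261, 79]]
tr = 1120 + 79 = 1199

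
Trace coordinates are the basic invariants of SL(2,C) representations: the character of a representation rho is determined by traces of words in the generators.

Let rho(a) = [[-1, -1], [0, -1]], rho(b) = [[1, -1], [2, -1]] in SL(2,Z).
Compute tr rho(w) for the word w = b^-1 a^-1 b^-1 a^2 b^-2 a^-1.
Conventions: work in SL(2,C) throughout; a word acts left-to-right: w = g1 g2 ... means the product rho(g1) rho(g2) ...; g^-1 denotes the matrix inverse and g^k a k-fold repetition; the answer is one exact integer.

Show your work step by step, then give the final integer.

6

rho(b^-1) = [[-1, 1], [-2, 1]]
... * rho(a^-1) = [[-1, 1], [0, -1]]  ->  [[1, -2], [2, -3]]
... * rho(b^-1) = [[-1, 1], [-2, 1]]  ->  [[3, -1], [4, -1]]
... * rho(a) = [[-1, -1], [0, -1]]  ->  [[-3, -2], [-4, -3]]
... * rho(a) = [[-1, -1], [0, -1]]  ->  [[3, 5], [4, 7]]
... * rho(b^-1) = [[-1, 1], [-2, 1]]  ->  [[-13, 8], [-18, 11]]
... * rho(b^-1) = [[-1, 1], [-2, 1]]  ->  [[-3, -5], [-4, -7]]
... * rho(a^-1) = [[-1, 1], [0, -1]]  ->  [[3, 2], [4, 3]]
tr = 3 + 3 = 6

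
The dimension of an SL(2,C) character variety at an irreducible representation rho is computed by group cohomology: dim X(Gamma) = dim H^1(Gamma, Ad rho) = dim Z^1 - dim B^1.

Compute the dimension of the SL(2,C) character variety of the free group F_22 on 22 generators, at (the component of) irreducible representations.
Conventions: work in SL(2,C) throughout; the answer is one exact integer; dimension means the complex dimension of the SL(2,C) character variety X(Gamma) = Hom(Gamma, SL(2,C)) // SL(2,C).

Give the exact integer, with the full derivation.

Gamma = F_22 has 22 generators and no relators.
So Z^1 = (sl_2)^22 in full: dim Z^1 = 66.
At an irreducible rho the centralizer of the image in sl_2 is 0, so the coboundary map sl_2 -> Z^1 is injective: dim B^1 = 3.
dim H^1 = 66 - 3 = 63, which is dim X.

63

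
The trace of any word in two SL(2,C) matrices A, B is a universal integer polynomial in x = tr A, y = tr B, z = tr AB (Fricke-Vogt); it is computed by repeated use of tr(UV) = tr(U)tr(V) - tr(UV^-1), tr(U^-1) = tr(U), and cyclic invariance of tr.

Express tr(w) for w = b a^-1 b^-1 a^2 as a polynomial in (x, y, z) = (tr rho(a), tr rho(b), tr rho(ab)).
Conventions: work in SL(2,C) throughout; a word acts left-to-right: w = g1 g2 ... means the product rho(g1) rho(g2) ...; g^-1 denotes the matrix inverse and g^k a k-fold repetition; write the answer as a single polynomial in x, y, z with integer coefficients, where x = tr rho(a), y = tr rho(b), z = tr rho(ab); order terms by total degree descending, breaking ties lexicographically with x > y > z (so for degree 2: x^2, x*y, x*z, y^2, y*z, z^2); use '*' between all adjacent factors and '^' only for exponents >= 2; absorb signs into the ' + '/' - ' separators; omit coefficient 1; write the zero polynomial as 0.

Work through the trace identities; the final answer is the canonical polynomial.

-x^2*y*z + x^3 + x*y^2 + x*z^2 - 3*x

apply: trace(b^2 a) = trace(b)*trace(a b) - trace(a) = y*z - x
trace(b^2) = trace(b)*trace(b) - trace(1) = y^2 - 2
apply: trace(b a^2 b) = trace(a)*trace(b^2 a) - trace(b^2) = x*y*z - x^2 - y^2 + 2
trace(b a b a) = trace(a b)*trace(a b) - trace(1) = z^2 - 2
trace(b a^2 b a) = trace(a)*trace(b a b a) - trace(b a b) = x*z^2 - y*z - x
trace(a^2 b a^-1 b) = trace(b a^2 b)*trace(a) - trace(b a^2 b a) = x^2*y*z - x^3 - x*y^2 - x*z^2 + y*z + 3*x
apply: trace(b a^-1 b^-1 a^2) = trace(a^2 b a^-1)*trace(b) - trace(a^2 b a^-1 b) = -x^2*y*z + x^3 + x*y^2 + x*z^2 - 3*x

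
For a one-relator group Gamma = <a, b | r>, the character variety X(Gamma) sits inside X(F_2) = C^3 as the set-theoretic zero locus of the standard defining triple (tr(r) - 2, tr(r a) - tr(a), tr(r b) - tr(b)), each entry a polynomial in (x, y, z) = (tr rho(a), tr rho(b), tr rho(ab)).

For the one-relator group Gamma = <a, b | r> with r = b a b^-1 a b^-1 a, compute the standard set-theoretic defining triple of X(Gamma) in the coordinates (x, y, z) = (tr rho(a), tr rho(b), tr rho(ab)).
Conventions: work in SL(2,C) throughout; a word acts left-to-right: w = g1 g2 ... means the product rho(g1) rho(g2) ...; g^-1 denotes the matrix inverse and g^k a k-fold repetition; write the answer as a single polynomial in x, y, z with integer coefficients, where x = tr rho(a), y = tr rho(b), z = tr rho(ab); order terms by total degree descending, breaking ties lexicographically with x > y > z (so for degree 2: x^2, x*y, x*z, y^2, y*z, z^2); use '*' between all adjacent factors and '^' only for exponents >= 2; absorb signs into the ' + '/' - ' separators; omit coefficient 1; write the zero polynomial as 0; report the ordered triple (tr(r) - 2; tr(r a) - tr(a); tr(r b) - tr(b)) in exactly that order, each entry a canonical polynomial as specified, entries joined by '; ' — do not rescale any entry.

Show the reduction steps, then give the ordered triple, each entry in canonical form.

x^2*y^2*z - x*y^3 - 2*x*y*z^2 + y^2*z + z^3 + 2*x*y - 3*z - 2; x^3*y^2*z - x^2*y^3 - 2*x^2*y*z^2 + x*y^2*z + x*z^3 + x^2*y - 2*x*z - x + y; x^2*y^3*z - x^3*y^2 - x*y^4 - 2*x*y^2*z^2 + 2*x^2*y*z + y^3*z + y*z^3 + 3*x*y^2 - x*z^2 - 4*y*z + x - y

trace(b a^2) = trace(a) trace(b a) - trace(b) = x*z - y
trace(a b a^2) = trace(a) trace(b a^2) - trace(b a) = x^2*z - x*y - z
trace(b a b a) = trace(a b) trace(a b) - trace(1) = z^2 - 2
trace(b a b) = trace(b) trace(a b) - trace(a) = y*z - x
so trace(a b a^2 b) = trace(a) trace(b a b a) - trace(b a b) = x*z^2 - y*z - x
reduce: trace(a b^-1 a b a) = trace(a b a^2) trace(b) - trace(a b a^2 b) = x^2*y*z - x*y^2 - x*z^2 + x
trace(a b a b a b) = trace(a b) trace(a b a b) - trace(a^-1 b^-1) = z^3 - 3*z
trace(a b^-1 a b a b) = trace(a b a b a) trace(b) - trace(a b a b a b) = x*y*z^2 - y^2*z - z^3 - x*y + 3*z
so trace(b a b^-1 a b^-1 a) = trace(a b^-1 a b a) trace(b) - trace(a b^-1 a b a b) = x^2*y^2*z - x*y^3 - 2*x*y*z^2 + y^2*z + z^3 + 2*x*y - 3*z
reduce: trace(a^2 b a^2) = trace(a) trace(a^2 b a) - trace(a^2 b)   [square of a] = x^3*z - x^2*y - 2*x*z + y
trace(b^2) = trace(b) trace(b) - trace(1)   [square of b] = y^2 - 2
trace(b a^2 b) = trace(a) trace(b^2 a) - trace(b^2)   [square of a] = x*y*z - x^2 - y^2 + 2
so trace(a^2 b a^2 b) = trace(a) trace(b a^2 b a) - trace(b a^2 b)   [square of a] = x^2*z^2 - 2*x*y*z + y^2 - 2
reduce: trace(a b^-1 a^2 b a) = trace(a^2 b a^2) trace(b) - trace(a^2 b a^2 b)   [inverse elimination on b] = x^3*y*z - x^2*y^2 - x^2*z^2 + 2
trace(a^2 b a b a) = trace(a) trace(b a b a^2) - trace(b a b a)   [square of a] = x^2*z^2 - x*y*z - x^2 - z^2 + 2
so trace(b a b a b) = trace(b) trace(a b a b) - trace(a b a)   [square of b] = y*z^2 - x*z - y
trace(a^2 b a b a b) = trace(a) trace(b a b a b a) - trace(b a b a b)   [square of a] = x*z^3 - y*z^2 - 2*x*z + y
reduce: trace(a b^-1 a^2 b a b) = trace(a^2 b a b a) trace(b) - trace(a^2 b a b a b)   [inverse elimination on b] = x^2*y*z^2 - x*y^2*z - x*z^3 - x^2*y + 2*x*z + y
reduce: trace(b a b^-1 a b^-1 a^2) = trace(a b^-1 a^2 b a) trace(b) - trace(a b^-1 a^2 b a b)   [inverse elimination on b] = x^3*y^2*z - x^2*y^3 - 2*x^2*y*z^2 + x*y^2*z + x*z^3 + x^2*y - 2*x*z + y
trace(a^2) = trace(a) trace(a) - trace(1) = x^2 - 2
trace(a^3) = trace(a) trace(a^2) - trace(a) = x^3 - 3*x
so trace(a^2 b^2 a) = trace(b) trace(a^3 b) - trace(a^3) = x^2*y*z - x^3 - x*y^2 - y*z + 3*x
so trace(a^2 b^2 a b) = trace(b) trace(a b a^2 b) - trace(a b a^2) = x*y*z^2 - x^2*z - y^2*z + z
trace(a b^2 a b^-1 a) = trace(a^2 b^2 a) trace(b) - trace(a^2 b^2 a b) = x^2*y^2*z - x^3*y - x*y^3 - x*y*z^2 + x^2*z + 3*x*y - z
reduce: trace(a b a b^2 a) = trace(b) trace(a^2 b a b) - trace(a^2 b a) = x*y*z^2 - x^2*z - y^2*z + z
so trace(a b a b^2 a b) = trace(b) trace(a b a b a b) - trace(a b a b a) = y*z^3 - x*z^2 - 2*y*z + x
trace(a b^2 a b^-1 a b) = trace(a b a b^2 a) trace(b) - trace(a b a b^2 a b) = x*y^2*z^2 - x^2*y*z - y^3*z - y*z^3 + x*z^2 + 3*y*z - x
so trace(b a b^-1 a b^-1 a b) = trace(a b^2 a b^-1 a) trace(b) - trace(a b^2 a b^-1 a b) = x^2*y^3*z - x^3*y^2 - x*y^4 - 2*x*y^2*z^2 + 2*x^2*y*z + y^3*z + y*z^3 + 3*x*y^2 - x*z^2 - 4*y*z + x
assemble the triple (trace(r) - 2; trace(r a) - x; trace(r b) - y)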